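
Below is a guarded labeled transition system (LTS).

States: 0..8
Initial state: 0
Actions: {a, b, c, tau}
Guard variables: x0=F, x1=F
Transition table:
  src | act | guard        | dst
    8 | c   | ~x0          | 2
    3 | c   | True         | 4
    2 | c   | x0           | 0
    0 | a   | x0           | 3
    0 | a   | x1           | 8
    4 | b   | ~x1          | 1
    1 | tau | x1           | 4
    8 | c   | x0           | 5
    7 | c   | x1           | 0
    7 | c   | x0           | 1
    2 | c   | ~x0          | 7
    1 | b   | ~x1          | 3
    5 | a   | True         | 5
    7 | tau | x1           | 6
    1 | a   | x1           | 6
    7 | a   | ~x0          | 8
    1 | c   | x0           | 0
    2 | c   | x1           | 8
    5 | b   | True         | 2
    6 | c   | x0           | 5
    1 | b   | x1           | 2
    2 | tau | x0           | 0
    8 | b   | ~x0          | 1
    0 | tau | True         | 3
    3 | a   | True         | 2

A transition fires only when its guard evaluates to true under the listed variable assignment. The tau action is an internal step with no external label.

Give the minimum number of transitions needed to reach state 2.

Breadth-first toward 2:
  L0 = {0}
  L1 = {3}
  L2 = {2,4}
first hit 2 at d=2 via tau·a

Answer: 2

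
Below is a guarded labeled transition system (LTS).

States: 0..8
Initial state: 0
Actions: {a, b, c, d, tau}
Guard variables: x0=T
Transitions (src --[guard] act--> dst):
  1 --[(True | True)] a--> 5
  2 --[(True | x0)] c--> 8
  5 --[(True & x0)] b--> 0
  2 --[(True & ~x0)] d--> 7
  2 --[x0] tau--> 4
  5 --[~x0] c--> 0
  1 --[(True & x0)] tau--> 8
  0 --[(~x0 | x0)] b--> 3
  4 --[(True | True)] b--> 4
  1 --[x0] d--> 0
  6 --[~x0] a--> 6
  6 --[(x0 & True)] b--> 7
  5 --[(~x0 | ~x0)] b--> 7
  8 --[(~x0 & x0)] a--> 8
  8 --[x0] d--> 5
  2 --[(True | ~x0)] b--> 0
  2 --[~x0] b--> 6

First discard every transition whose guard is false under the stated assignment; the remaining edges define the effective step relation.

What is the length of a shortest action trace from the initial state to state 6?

Answer: UNREACHABLE

Trace:
Breadth-first toward 6:
  L0 = {0}
  L1 = {3}
6 never appears.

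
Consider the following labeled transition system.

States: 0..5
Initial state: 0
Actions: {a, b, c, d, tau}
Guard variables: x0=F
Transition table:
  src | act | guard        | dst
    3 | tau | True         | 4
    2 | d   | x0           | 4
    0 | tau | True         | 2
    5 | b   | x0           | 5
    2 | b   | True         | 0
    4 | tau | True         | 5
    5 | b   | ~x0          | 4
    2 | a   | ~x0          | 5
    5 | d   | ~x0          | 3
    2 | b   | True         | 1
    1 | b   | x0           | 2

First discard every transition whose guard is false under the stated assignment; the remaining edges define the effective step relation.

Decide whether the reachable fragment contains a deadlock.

Answer: DEADLOCK at state 1

Working:
Reachable = {0,1,2,3,4,5}
  0: tau→2  [deg 1]
  1: ∅  [STUCK]
  2: a→5  b→0  b→1  [deg 3]
  3: tau→4  [deg 1]
  4: tau→5  [deg 1]
  5: b→4  d→3  [deg 2]
witness 1: tau·b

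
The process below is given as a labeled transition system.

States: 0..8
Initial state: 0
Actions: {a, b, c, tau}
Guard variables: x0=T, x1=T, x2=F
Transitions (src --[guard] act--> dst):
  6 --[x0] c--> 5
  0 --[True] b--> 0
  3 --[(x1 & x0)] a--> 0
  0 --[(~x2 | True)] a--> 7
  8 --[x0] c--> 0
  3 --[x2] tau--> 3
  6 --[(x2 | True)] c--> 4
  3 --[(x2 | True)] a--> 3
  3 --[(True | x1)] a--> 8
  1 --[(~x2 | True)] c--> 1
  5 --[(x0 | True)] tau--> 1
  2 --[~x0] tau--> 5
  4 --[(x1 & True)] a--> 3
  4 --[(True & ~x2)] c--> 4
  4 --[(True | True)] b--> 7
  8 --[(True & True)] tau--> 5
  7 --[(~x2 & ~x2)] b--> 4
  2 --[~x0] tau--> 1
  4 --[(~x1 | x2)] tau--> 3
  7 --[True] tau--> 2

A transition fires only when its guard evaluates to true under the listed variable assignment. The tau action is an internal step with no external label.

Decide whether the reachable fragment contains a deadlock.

Answer: DEADLOCK at state 2

Trace:
Reachable = {0,1,2,3,4,5,7,8}
  0: a→7  b→0  [2 exit(s)]
  1: c→1  [1 exit(s)]
  2: ∅  [no exit]
  3: a→0  a→3  a→8  [3 exit(s)]
  4: a→3  b→7  c→4  [3 exit(s)]
  5: tau→1  [1 exit(s)]
  7: b→4  tau→2  [2 exit(s)]
  8: c→0  tau→5  [2 exit(s)]
trace reaching 2: a·tau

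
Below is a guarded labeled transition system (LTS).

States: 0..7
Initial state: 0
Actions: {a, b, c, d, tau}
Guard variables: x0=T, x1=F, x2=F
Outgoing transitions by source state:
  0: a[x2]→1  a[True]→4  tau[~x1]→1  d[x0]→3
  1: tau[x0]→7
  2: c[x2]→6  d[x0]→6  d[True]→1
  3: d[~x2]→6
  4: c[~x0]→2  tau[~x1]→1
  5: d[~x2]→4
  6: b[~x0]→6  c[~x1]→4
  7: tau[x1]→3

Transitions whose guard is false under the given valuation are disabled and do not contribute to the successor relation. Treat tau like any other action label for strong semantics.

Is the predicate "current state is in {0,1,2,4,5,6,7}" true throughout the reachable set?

Safe = {0,1,2,4,5,6,7}
Reachable = {0,1,3,4,6,7}
  0: ok
  1: ok
  3: outside
  4: ok
  6: ok
  7: ok
reach 3 via d — violates

Answer: INVARIANT VIOLATED at state 3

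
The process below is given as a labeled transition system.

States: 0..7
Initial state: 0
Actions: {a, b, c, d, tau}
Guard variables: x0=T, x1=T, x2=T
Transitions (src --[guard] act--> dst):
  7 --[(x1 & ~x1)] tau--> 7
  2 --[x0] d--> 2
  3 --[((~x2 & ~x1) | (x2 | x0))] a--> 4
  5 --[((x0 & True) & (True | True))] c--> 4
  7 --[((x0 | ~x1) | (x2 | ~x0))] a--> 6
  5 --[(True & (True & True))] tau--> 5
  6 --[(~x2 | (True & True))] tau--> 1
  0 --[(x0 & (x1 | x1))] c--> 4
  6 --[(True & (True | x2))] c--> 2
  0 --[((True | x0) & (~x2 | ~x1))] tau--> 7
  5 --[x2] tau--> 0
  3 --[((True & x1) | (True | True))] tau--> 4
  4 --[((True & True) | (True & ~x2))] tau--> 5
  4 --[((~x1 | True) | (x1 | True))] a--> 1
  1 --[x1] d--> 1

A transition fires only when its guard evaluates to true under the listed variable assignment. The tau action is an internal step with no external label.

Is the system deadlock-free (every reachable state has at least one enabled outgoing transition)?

Reachable = {0,1,4,5}
  0: c→4  [deg 1]
  1: d→1  [deg 1]
  4: a→1  tau→5  [deg 2]
  5: c→4  tau→0  tau→5  [deg 3]

Answer: DEADLOCK-FREE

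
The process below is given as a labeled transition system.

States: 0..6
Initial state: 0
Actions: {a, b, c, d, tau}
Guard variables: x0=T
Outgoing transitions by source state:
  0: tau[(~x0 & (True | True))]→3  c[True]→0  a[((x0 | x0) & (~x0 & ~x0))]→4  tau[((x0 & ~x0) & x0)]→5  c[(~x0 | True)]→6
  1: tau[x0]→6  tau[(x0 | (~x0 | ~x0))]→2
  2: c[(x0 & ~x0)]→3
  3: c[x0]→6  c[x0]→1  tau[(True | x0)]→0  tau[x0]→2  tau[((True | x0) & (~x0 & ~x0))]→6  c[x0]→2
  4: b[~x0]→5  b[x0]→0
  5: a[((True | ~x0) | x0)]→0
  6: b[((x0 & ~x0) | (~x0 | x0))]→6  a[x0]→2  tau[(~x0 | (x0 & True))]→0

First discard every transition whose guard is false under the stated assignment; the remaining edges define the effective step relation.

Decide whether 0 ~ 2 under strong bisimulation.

Bisimulation quotient by refinement:
  P[0] = {{0,1,2,3,4,5,6}}
  P[1] = {{0},{1},{2},{3},{4},{5},{6}}
stable after 2 split(s): 7 block(s)
class of 0: {0}; class of 2: {2}

Answer: NOT BISIMILAR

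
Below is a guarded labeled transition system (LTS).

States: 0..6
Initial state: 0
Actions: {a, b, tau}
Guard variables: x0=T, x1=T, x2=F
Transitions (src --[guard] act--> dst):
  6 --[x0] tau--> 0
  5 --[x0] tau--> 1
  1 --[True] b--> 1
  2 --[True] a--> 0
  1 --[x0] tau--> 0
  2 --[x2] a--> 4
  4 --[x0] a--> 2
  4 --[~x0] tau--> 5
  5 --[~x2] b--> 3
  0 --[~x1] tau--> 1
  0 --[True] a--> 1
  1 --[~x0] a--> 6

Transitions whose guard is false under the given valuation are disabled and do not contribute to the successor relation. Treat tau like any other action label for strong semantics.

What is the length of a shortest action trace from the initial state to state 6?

Answer: UNREACHABLE

Analysis:
BFS to 6:
  Layer 0: {0}
  Layer 1: {1}
6 never appears.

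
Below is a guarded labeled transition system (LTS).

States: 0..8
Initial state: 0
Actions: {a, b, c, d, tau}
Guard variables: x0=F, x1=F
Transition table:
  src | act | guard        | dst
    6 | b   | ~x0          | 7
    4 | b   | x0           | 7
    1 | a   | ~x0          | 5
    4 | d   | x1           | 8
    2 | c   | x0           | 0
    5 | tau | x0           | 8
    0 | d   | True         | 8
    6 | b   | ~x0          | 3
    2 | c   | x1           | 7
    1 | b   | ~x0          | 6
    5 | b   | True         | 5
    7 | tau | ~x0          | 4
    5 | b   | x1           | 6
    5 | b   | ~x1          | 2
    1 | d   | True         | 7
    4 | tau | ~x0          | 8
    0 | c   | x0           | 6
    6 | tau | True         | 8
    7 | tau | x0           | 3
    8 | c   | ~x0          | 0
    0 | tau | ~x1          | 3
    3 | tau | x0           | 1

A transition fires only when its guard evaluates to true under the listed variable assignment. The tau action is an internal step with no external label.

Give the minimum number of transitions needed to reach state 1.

Breadth-first toward 1:
  depth 0: {0}
  depth 1: {3,8}
1 never appears.

Answer: UNREACHABLE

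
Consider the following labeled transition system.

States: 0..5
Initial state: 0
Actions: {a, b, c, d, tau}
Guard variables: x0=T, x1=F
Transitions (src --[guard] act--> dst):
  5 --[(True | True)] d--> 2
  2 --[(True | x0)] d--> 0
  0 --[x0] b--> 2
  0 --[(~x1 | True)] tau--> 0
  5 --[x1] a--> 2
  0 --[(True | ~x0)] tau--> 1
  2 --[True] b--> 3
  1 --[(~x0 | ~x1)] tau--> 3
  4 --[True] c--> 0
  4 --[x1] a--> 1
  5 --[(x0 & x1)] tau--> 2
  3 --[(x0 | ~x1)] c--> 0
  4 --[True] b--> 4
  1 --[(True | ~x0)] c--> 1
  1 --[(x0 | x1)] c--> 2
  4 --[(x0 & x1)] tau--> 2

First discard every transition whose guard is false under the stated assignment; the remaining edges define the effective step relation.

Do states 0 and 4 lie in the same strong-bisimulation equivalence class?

Compute ~ classes (split until stable):
  π0 = {{0,1,2,3,4,5}}
  π1 = {{0},{1},{2},{3},{4},{5}}
6 equivalence class(es) (converged in 2)
[0]={0}  [4]={4}

Answer: NOT BISIMILAR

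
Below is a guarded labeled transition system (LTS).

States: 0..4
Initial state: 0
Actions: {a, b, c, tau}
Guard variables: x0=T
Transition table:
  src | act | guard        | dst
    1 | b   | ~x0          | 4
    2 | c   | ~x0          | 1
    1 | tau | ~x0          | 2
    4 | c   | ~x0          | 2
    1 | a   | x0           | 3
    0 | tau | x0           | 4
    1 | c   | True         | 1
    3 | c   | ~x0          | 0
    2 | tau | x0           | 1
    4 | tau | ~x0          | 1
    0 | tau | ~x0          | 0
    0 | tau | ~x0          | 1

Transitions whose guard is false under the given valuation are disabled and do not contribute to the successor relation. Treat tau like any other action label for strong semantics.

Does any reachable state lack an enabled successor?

Reachable = {0,4}
  0: tau→4  [1 out]
  4: ∅  [no exit]
trace reaching 4: tau

Answer: DEADLOCK at state 4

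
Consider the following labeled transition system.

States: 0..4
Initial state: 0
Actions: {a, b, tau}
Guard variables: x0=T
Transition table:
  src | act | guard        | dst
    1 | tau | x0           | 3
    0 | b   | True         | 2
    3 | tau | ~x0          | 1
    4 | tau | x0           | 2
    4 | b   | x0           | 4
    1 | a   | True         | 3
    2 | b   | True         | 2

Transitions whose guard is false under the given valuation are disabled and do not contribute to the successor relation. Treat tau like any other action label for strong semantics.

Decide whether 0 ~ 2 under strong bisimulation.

Answer: BISIMILAR

Analysis:
Refine partition for ~:
  P[0] = {{0,1,2,3,4}}
  P[1] = {{0,2},{1},{3},{4}}
4 equivalence class(es) (converged in 2)
class of 0: {0,2}; class of 2: {0,2}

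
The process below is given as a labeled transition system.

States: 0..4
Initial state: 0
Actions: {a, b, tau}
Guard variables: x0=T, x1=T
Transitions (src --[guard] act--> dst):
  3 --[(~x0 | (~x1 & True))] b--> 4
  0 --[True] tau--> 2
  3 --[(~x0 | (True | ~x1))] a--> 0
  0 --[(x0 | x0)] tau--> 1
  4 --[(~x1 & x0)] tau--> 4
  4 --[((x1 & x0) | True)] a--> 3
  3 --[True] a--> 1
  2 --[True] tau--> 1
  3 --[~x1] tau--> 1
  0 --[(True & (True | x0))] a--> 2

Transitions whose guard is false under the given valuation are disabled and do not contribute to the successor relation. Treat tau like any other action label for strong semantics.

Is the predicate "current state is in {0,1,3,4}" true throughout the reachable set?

Answer: INVARIANT VIOLATED at state 2

Working:
Safe = {0,1,3,4}
R = {0,1,2}
  0: ✓
  1: ✓
  2: VIOLATES
witness against invariant: tau → 2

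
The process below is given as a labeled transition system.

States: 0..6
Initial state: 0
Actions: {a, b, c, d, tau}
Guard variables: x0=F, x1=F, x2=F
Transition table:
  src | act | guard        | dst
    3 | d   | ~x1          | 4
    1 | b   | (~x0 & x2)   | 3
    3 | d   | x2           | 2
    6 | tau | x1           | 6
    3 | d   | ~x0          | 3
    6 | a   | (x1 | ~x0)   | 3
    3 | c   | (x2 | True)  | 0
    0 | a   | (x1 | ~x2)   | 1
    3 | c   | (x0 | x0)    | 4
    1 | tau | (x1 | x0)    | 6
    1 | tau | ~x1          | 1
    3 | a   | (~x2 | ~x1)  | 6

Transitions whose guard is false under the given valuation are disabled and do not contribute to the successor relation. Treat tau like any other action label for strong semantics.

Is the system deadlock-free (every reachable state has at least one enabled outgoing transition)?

Answer: DEADLOCK-FREE

Working:
R = {0,1}
  0: a→1  [1 out]
  1: tau→1  [1 out]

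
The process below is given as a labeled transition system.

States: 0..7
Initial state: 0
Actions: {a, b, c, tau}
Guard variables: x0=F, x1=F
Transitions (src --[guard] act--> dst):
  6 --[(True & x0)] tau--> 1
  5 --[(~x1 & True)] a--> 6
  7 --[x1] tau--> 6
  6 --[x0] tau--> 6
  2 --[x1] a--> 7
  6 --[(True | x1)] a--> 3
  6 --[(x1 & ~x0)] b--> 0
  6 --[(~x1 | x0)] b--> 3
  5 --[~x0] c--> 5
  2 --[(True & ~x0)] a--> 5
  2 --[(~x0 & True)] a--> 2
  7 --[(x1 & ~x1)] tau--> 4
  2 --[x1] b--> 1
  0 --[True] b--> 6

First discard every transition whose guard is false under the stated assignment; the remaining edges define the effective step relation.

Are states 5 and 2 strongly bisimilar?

Answer: NOT BISIMILAR

Analysis:
Refine partition for ~:
  round 0: {{0,1,2,3,4,5,6,7}}
  round 1: {{0},{1,3,4,7},{2},{5},{6}}
stable after 2 split(s): 5 block(s)
class of 5: {5}; class of 2: {2}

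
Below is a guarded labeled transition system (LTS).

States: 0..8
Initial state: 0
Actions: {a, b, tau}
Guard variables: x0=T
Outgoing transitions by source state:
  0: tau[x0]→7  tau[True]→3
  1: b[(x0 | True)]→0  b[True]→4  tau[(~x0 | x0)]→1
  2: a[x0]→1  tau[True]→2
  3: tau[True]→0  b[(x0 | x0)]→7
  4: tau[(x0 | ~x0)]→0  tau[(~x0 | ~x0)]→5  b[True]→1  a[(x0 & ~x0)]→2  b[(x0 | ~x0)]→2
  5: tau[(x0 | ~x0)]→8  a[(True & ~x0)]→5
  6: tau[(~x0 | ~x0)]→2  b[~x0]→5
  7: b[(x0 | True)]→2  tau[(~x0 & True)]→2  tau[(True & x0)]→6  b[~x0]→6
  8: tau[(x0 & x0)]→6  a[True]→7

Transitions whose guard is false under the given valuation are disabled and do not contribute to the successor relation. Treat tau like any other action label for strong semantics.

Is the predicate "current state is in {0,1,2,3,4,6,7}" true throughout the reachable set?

Answer: INVARIANT HOLDS

Working:
Inv-set: {0,1,2,3,4,6,7}
R = {0,1,2,3,4,6,7}
  0: ✓
  1: ✓
  2: ✓
  3: ✓
  4: ✓
  6: ✓
  7: ✓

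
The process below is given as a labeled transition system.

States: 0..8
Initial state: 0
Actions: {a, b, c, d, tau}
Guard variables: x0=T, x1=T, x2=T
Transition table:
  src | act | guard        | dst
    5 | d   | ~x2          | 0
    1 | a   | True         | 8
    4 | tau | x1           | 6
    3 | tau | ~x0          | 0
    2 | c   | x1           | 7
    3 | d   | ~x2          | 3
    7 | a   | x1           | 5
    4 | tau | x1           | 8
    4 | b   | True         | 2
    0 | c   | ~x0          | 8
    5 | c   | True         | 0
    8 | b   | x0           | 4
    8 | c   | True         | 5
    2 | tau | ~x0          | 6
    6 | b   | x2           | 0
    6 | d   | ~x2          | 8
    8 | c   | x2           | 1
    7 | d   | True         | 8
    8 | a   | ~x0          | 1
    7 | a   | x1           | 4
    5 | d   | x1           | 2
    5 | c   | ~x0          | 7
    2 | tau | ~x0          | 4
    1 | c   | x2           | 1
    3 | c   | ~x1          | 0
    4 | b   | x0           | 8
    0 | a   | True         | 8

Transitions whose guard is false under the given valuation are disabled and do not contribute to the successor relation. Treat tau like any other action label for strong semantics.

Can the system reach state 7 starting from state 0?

Answer: REACHABLE

Trace:
17 transition(s) survive guard evaluation.
Layer 0: {0}
Layer 1: {8}  cumulative {0,8}
Layer 2: {1,4,5}  cumulative {0,1,4,5,8}
Layer 3: {2,6}  cumulative {0,1,2,4,5,6,8}
Layer 4: {7}  cumulative {0,1,2,4,5,6,7,8}
Reachable = {0,1,2,4,5,6,7,8}
Path to 7: a·b·b·c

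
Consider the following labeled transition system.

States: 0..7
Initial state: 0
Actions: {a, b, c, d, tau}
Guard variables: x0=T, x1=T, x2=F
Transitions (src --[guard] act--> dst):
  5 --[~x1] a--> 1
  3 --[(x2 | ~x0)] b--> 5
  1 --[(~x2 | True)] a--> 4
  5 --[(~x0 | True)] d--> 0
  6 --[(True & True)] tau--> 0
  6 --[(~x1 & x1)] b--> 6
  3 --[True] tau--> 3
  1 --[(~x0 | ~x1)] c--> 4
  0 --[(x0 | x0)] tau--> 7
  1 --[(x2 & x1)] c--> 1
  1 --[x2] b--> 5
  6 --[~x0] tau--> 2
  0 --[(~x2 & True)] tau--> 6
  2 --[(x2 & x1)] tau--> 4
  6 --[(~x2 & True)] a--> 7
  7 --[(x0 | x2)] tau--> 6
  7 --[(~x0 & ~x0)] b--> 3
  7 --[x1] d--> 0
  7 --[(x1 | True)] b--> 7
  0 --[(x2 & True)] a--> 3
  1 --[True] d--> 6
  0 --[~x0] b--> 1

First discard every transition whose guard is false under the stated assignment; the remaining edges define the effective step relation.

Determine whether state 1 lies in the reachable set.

Answer: UNREACHABLE

Trace:
Guard filter leaves 11 enabled edge(s).
depth 0: {0}
depth 1: {6,7}  cumulative {0,6,7}
Reachable = {0,6,7}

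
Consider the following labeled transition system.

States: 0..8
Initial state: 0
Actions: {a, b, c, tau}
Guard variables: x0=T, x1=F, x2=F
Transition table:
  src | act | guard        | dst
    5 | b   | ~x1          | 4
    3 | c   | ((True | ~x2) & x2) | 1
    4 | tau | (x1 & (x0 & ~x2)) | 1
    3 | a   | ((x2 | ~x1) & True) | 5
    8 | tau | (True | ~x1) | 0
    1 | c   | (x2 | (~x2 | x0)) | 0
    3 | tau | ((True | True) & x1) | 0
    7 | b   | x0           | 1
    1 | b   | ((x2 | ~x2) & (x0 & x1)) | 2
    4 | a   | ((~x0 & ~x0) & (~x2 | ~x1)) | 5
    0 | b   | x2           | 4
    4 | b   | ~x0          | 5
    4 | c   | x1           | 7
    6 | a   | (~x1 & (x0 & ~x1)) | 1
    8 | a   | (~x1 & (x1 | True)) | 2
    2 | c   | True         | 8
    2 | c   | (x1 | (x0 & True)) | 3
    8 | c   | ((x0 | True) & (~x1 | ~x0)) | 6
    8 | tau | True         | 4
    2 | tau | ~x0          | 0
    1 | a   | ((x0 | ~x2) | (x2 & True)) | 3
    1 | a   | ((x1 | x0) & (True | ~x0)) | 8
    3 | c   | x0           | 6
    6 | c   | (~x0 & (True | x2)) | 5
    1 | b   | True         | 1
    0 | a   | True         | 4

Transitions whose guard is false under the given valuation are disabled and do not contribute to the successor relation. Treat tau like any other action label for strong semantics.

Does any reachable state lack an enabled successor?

Reach set: {0,4}
  0: a→4  [1 exit(s)]
  4: ∅  [no exit]
Path to 4: a

Answer: DEADLOCK at state 4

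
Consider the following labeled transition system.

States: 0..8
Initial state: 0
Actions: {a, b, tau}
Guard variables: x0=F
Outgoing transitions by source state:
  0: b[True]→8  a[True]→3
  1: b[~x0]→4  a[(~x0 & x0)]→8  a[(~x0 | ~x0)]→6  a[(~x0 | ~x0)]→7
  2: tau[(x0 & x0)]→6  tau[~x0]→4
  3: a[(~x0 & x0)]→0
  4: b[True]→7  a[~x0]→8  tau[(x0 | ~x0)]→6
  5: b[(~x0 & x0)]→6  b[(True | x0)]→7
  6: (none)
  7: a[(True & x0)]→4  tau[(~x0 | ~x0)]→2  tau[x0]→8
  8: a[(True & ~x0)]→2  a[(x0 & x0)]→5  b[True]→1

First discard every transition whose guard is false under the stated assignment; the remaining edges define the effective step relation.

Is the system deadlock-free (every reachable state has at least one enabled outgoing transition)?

Answer: DEADLOCK at state 3

Trace:
Reach set: {0,1,2,3,4,6,7,8}
  0: a→3  b→8  [2 out]
  1: a→6  a→7  b→4  [3 out]
  2: tau→4  [1 out]
  3: ∅  [STUCK]
  4: a→8  b→7  tau→6  [3 out]
  6: ∅  [STUCK]
  7: tau→2  [1 out]
  8: a→2  b→1  [2 out]
trace reaching 3: a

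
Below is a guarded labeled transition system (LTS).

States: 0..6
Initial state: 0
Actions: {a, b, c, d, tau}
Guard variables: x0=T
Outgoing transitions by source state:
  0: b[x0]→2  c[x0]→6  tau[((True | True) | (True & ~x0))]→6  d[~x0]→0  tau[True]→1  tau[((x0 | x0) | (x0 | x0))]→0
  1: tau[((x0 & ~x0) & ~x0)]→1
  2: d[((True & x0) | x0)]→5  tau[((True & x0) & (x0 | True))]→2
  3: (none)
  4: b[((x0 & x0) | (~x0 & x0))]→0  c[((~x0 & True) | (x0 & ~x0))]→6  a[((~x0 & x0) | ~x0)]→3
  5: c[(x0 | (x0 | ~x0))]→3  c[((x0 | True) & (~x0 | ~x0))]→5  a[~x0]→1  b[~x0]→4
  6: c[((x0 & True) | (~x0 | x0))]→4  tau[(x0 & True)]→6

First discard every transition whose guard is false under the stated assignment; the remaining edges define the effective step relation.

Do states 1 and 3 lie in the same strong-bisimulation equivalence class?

Answer: BISIMILAR

Trace:
Bisimulation quotient by refinement:
  P[0] = {{0,1,2,3,4,5,6}}
  P[1] = {{0},{1,3},{2},{4},{5},{6}}
Fixed point at round 2; 6 class(es).
1∈{1,3}, 3∈{1,3}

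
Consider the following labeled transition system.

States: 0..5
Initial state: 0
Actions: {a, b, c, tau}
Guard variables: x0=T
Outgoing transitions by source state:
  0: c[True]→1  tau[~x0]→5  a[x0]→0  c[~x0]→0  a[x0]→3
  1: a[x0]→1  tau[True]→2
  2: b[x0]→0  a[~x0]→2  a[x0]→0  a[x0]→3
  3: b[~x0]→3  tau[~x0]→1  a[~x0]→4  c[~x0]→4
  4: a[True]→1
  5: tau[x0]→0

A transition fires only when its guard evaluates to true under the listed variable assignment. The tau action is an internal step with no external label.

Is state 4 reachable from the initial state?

After dropping false guards: 10 live edges.
L0 = {0}
L1 = {1,3}  cumulative {0,1,3}
L2 = {2}  cumulative {0,1,2,3}
Reachable = {0,1,2,3}

Answer: UNREACHABLE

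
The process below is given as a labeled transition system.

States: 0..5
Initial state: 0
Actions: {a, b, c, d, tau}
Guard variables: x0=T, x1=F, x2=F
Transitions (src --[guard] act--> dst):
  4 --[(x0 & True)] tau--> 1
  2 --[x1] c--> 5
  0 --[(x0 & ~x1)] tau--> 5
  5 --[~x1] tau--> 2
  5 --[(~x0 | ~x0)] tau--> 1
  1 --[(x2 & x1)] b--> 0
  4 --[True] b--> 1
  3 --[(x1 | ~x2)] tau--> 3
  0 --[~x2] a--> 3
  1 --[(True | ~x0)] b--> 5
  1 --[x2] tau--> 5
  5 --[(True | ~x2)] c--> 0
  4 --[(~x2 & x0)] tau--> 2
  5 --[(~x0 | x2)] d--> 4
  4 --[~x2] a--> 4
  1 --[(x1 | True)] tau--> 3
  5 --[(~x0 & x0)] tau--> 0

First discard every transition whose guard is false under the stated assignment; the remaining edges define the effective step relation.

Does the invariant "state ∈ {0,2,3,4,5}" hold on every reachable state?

Allowed set {0,2,3,4,5}
Reachable = {0,2,3,5}
  0: ✓
  2: ✓
  3: ✓
  5: ✓

Answer: INVARIANT HOLDS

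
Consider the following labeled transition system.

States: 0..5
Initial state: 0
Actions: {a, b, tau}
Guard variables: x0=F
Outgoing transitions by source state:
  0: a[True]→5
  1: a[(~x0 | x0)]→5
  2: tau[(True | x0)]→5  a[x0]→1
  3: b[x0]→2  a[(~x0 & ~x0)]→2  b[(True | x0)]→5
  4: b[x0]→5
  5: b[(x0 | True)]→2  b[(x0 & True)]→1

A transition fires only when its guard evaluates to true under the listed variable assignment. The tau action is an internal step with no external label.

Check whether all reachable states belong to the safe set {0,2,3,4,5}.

Allowed set {0,2,3,4,5}
Reachable = {0,2,5}
  0: safe
  2: safe
  5: safe

Answer: INVARIANT HOLDS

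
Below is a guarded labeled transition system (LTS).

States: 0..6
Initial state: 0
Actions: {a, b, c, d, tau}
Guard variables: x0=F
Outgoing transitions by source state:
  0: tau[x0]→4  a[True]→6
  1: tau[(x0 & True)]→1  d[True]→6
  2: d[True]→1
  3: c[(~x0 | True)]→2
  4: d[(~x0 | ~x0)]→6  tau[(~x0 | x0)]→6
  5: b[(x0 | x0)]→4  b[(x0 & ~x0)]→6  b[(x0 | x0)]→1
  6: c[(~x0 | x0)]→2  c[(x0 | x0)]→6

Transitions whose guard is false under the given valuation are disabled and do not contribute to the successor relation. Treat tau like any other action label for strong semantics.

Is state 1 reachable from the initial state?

Answer: REACHABLE

Working:
Guard filter leaves 7 enabled edge(s).
L0 = {0}
L1 = {6}  cumulative {0,6}
L2 = {2}  cumulative {0,2,6}
L3 = {1}  cumulative {0,1,2,6}
R = {0,1,2,6}
trace reaching 1: a·c·d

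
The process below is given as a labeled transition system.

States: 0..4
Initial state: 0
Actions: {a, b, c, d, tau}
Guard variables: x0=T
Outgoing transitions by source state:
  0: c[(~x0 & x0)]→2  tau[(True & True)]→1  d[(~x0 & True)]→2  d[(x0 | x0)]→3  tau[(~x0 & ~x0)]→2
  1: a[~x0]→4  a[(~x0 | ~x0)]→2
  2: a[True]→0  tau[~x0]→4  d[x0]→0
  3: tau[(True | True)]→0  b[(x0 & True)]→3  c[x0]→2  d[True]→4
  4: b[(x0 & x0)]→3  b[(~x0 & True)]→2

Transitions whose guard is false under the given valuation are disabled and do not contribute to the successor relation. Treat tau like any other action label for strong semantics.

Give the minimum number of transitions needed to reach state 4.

Answer: 2

Trace:
BFS to 4:
  depth 0: {0}
  depth 1: {1,3}
  depth 2: {2,4}
first hit 4 at d=2 via d·d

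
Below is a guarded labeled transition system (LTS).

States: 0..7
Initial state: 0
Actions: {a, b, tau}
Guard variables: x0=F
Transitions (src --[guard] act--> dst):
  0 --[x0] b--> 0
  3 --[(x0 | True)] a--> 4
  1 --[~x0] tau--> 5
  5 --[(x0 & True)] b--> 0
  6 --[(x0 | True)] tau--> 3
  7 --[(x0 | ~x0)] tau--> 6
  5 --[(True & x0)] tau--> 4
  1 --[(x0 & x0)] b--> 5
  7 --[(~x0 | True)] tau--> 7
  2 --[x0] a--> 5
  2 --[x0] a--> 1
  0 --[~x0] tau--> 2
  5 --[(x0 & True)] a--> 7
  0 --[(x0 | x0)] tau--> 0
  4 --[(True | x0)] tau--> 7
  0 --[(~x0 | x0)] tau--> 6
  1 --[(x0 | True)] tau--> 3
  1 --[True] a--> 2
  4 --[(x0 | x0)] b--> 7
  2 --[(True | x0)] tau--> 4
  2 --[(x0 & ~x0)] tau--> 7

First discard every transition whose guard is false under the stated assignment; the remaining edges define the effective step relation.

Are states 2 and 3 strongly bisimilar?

Answer: NOT BISIMILAR

Trace:
Compute ~ classes (split until stable):
  π0 = {{0,1,2,3,4,5,6,7}}
  π1 = {{0,2,4,6,7},{1},{3},{5}}
  π2 = {{0,2,4,7},{1},{3},{5},{6}}
  π3 = {{0,7},{1},{2,4},{3},{5},{6}}
  π4 = {{0},{1},{2},{3},{4},{5},{6},{7}}
stable after 5 split(s): 8 block(s)
class of 2: {2}; class of 3: {3}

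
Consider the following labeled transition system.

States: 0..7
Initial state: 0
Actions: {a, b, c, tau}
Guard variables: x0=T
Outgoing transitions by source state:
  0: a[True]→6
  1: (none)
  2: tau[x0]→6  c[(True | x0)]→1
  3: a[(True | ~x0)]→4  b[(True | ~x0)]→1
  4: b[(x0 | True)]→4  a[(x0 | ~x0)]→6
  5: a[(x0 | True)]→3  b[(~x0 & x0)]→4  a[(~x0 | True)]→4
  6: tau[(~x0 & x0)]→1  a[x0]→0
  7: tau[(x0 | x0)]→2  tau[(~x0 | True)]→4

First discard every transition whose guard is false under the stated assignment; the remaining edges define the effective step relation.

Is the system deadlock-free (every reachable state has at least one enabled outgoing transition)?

Answer: DEADLOCK-FREE

Trace:
R = {0,6}
  0: a→6  [deg 1]
  6: a→0  [deg 1]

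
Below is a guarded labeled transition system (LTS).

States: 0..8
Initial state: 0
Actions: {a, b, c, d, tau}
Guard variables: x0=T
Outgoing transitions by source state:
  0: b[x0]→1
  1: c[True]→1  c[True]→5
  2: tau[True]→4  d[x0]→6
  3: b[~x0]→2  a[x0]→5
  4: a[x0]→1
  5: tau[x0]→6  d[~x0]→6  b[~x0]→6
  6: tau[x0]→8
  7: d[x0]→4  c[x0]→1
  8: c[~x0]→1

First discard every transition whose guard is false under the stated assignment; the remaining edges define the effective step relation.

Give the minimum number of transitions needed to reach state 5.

Answer: 2

Trace:
Layered search for 5:
  L0 = {0}
  L1 = {1}
  L2 = {5}
depth(5)=2, e.g. b·c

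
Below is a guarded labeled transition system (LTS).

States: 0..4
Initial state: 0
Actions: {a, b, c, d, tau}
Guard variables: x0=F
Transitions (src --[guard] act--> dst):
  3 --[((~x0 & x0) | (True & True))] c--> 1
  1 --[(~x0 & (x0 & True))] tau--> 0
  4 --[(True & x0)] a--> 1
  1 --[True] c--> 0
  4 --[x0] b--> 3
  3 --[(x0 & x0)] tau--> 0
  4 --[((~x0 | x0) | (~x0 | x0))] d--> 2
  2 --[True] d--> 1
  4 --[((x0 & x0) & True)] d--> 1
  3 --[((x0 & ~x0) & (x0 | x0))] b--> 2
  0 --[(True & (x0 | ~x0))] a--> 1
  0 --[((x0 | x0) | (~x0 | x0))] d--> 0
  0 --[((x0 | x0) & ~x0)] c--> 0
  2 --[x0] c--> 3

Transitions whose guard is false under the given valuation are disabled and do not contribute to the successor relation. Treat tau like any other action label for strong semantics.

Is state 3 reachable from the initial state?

Answer: UNREACHABLE

Trace:
6 transition(s) survive guard evaluation.
Layer 0: {0}
Layer 1: {1}  total {0,1}
Reach set: {0,1}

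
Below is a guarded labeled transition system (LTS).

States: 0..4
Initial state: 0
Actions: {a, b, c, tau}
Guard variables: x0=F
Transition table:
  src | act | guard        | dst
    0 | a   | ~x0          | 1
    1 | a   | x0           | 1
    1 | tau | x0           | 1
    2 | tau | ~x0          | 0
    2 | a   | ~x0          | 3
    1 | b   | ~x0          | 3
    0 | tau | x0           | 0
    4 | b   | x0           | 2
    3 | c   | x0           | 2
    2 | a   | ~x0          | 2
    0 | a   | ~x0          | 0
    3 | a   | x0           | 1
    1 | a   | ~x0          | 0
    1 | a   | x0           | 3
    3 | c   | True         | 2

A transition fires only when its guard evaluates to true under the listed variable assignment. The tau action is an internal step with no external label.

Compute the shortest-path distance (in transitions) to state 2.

Answer: 3

Analysis:
BFS to 2:
  Layer 0: {0}
  Layer 1: {1}
  Layer 2: {3}
  Layer 3: {2}
2 enters at depth 3; path a·b·c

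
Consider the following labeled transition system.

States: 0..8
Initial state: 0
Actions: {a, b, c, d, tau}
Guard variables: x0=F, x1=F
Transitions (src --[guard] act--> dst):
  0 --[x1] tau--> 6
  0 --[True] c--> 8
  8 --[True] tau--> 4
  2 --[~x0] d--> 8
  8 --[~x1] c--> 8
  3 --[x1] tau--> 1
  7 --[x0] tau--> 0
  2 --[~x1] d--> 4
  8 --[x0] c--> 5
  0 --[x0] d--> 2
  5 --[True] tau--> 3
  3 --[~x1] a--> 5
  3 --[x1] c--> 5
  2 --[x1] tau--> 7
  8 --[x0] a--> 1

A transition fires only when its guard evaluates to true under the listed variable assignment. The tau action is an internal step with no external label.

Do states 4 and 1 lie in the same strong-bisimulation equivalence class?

Answer: BISIMILAR

Trace:
Compute ~ classes (split until stable):
  round 0: {{0,1,2,3,4,5,6,7,8}}
  round 1: {{0},{1,4,6,7},{2},{3},{5},{8}}
stable after 2 split(s): 6 block(s)
[4]={1,4,6,7}  [1]={1,4,6,7}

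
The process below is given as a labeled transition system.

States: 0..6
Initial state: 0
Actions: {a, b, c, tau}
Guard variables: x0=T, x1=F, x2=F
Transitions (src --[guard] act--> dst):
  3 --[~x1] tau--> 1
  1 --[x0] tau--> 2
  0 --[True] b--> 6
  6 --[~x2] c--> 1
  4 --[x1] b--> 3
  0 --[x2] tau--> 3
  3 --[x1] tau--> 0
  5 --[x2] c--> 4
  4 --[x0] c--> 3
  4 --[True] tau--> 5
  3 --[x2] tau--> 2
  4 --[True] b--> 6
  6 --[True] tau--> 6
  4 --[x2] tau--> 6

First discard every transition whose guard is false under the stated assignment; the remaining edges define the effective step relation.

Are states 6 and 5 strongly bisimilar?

Compute ~ classes (split until stable):
  π0 = {{0,1,2,3,4,5,6}}
  π1 = {{0},{1,3},{2,5},{4},{6}}
  π2 = {{0},{1},{2,5},{3},{4},{6}}
6 equivalence class(es) (converged in 3)
[6]={6}  [5]={2,5}

Answer: NOT BISIMILAR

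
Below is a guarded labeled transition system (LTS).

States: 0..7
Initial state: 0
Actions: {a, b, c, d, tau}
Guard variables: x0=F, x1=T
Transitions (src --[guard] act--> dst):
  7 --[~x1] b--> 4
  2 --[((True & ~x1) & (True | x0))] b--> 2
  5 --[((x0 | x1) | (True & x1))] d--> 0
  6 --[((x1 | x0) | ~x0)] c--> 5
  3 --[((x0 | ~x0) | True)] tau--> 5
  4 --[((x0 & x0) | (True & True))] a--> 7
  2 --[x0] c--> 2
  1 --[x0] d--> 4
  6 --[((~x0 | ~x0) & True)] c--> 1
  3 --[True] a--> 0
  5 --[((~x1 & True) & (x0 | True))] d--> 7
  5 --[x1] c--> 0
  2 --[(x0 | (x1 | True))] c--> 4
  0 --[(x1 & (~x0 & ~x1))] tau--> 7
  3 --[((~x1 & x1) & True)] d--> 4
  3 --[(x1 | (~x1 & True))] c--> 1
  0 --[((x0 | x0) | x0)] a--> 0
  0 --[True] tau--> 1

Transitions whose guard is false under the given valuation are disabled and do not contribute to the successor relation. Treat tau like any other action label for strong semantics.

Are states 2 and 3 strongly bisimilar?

Bisimulation quotient by refinement:
  P[0] = {{0,1,2,3,4,5,6,7}}
  P[1] = {{0},{1,7},{2,6},{3},{4},{5}}
  P[2] = {{0},{1,7},{2},{3},{4},{5},{6}}
stable after 3 split(s): 7 block(s)
2∈{2}, 3∈{3}

Answer: NOT BISIMILAR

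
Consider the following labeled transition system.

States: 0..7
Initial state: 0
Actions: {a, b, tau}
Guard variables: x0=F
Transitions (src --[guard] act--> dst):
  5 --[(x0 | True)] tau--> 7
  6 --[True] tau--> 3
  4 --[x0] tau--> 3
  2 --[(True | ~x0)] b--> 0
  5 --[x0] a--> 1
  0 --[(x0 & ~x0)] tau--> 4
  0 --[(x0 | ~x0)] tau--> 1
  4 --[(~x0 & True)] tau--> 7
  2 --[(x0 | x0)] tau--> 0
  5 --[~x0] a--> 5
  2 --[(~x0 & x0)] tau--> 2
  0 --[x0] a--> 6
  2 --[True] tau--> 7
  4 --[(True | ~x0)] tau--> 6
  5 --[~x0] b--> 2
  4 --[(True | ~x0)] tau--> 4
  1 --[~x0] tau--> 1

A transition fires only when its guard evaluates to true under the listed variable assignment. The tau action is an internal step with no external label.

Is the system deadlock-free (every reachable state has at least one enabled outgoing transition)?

Answer: DEADLOCK-FREE

Trace:
Reach set: {0,1}
  0: tau→1  [deg 1]
  1: tau→1  [deg 1]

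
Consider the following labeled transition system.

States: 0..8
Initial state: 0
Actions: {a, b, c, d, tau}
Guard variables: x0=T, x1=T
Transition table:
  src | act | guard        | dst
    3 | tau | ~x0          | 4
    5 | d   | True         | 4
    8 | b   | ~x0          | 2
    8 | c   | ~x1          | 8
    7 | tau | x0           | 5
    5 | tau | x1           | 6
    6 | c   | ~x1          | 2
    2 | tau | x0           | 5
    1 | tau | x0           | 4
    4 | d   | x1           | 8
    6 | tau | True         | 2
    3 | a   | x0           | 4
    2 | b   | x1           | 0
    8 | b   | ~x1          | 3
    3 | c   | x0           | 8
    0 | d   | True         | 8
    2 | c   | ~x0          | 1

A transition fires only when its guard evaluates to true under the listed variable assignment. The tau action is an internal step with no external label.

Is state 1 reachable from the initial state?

After dropping false guards: 11 live edges.
L0 = {0}
L1 = {8}  now seen {0,8}
Reachable = {0,8}

Answer: UNREACHABLE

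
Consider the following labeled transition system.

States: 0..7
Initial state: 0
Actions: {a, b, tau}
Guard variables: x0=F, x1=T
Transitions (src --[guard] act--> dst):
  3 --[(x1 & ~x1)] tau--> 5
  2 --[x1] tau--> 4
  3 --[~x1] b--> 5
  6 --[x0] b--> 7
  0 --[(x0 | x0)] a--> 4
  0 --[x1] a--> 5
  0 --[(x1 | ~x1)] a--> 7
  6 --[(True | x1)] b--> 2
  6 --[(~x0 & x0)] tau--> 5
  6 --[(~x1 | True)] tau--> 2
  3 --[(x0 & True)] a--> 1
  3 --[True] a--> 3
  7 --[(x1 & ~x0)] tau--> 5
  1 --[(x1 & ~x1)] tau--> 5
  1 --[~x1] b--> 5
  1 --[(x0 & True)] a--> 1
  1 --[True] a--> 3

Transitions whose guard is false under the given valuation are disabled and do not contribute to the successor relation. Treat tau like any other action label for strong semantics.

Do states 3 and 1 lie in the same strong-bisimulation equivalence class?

Refine partition for ~:
  π0 = {{0,1,2,3,4,5,6,7}}
  π1 = {{0,1,3},{2,7},{4,5},{6}}
  π2 = {{0},{1,3},{2,7},{4,5},{6}}
Fixed point at round 3; 5 class(es).
class of 3: {1,3}; class of 1: {1,3}

Answer: BISIMILAR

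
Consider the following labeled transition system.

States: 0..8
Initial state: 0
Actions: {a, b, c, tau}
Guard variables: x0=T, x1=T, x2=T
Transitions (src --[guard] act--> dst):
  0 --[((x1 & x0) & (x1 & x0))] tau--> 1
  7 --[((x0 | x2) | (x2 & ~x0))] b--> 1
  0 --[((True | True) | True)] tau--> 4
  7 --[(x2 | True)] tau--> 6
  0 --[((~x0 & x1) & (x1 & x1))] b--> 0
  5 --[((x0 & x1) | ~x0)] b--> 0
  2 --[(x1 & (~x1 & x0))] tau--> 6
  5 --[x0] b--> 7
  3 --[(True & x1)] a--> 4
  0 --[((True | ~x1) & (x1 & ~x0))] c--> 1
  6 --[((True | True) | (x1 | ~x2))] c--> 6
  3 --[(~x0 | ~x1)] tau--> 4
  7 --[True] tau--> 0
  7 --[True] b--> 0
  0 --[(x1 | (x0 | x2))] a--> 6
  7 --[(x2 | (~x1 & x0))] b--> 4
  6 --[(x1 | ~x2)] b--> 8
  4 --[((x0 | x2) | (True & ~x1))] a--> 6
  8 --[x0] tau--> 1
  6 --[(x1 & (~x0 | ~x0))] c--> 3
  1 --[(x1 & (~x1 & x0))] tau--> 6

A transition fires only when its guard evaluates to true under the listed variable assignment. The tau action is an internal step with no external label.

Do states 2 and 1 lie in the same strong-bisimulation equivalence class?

Answer: BISIMILAR

Working:
Refine partition for ~:
  P[0] = {{0,1,2,3,4,5,6,7,8}}
  P[1] = {{0},{1,2},{3,4},{5},{6},{7},{8}}
  P[2] = {{0},{1,2},{3},{4},{5},{6},{7},{8}}
Fixed point at round 3; 8 class(es).
2∈{1,2}, 1∈{1,2}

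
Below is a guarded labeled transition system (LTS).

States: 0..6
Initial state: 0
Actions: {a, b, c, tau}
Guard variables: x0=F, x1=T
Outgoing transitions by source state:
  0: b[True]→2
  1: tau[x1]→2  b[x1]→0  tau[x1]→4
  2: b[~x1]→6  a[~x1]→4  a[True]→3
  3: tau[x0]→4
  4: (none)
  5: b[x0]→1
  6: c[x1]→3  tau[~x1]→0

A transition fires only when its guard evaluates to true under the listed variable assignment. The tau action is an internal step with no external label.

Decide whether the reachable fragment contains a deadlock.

Reach set: {0,2,3}
  0: b→2  [1 out]
  2: a→3  [1 out]
  3: ∅  [STUCK]
trace reaching 3: b·a

Answer: DEADLOCK at state 3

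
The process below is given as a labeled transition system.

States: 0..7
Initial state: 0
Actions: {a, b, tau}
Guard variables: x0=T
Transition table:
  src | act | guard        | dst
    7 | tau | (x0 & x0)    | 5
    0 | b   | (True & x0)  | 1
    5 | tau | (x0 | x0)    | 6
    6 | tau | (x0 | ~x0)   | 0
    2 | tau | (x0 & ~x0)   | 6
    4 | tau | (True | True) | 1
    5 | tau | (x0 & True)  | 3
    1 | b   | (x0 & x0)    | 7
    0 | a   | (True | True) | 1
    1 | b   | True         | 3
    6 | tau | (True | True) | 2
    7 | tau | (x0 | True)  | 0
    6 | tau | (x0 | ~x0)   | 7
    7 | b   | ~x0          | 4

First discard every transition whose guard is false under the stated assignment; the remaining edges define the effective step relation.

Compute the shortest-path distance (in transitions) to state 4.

Breadth-first toward 4:
  Layer 0: {0}
  Layer 1: {1}
  Layer 2: {3,7}
  Layer 3: {5}
  Layer 4: {6}
  Layer 5: {2}
4 never appears.

Answer: UNREACHABLE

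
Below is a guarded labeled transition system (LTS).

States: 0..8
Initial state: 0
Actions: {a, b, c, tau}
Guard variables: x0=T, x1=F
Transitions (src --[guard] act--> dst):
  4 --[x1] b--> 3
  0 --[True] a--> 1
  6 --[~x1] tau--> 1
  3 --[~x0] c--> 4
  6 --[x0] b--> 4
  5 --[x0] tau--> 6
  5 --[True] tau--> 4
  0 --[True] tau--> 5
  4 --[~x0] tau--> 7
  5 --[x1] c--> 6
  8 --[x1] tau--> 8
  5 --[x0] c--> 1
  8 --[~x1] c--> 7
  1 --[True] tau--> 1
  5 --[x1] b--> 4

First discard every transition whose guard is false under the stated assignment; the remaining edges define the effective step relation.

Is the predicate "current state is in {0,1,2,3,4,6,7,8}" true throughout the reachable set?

Safe = {0,1,2,3,4,6,7,8}
Reach set: {0,1,4,5,6}
  0: safe
  1: safe
  4: safe
  5: VIOLATES
  6: safe
witness against invariant: tau → 5

Answer: INVARIANT VIOLATED at state 5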